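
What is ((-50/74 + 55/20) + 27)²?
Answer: 18515809/21904 ≈ 845.32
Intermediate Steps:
((-50/74 + 55/20) + 27)² = ((-50*1/74 + 55*(1/20)) + 27)² = ((-25/37 + 11/4) + 27)² = (307/148 + 27)² = (4303/148)² = 18515809/21904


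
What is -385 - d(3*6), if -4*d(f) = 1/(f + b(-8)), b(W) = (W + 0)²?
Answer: -126279/328 ≈ -385.00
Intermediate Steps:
b(W) = W²
d(f) = -1/(4*(64 + f)) (d(f) = -1/(4*(f + (-8)²)) = -1/(4*(f + 64)) = -1/(4*(64 + f)))
-385 - d(3*6) = -385 - (-1)/(256 + 4*(3*6)) = -385 - (-1)/(256 + 4*18) = -385 - (-1)/(256 + 72) = -385 - (-1)/328 = -385 - 1*(-1/328) = -385 + 1/328 = -126279/328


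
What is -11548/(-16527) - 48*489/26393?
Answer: -83135380/436197111 ≈ -0.19059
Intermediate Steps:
-11548/(-16527) - 48*489/26393 = -11548*(-1/16527) - 23472*1/26393 = 11548/16527 - 23472/26393 = -83135380/436197111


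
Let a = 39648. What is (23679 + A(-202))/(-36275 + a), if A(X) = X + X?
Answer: 23275/3373 ≈ 6.9004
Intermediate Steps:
A(X) = 2*X
(23679 + A(-202))/(-36275 + a) = (23679 + 2*(-202))/(-36275 + 39648) = (23679 - 404)/3373 = 23275*(1/3373) = 23275/3373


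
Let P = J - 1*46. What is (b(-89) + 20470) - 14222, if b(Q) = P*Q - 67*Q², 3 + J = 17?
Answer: -521611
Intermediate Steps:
J = 14 (J = -3 + 17 = 14)
P = -32 (P = 14 - 1*46 = 14 - 46 = -32)
b(Q) = -67*Q² - 32*Q (b(Q) = -32*Q - 67*Q² = -67*Q² - 32*Q)
(b(-89) + 20470) - 14222 = (-1*(-89)*(32 + 67*(-89)) + 20470) - 14222 = (-1*(-89)*(32 - 5963) + 20470) - 14222 = (-1*(-89)*(-5931) + 20470) - 14222 = (-527859 + 20470) - 14222 = -507389 - 14222 = -521611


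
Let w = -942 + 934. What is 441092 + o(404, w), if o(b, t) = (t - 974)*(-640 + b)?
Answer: 672844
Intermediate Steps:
w = -8
o(b, t) = (-974 + t)*(-640 + b)
441092 + o(404, w) = 441092 + (623360 - 974*404 - 640*(-8) + 404*(-8)) = 441092 + (623360 - 393496 + 5120 - 3232) = 441092 + 231752 = 672844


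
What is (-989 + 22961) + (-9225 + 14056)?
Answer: 26803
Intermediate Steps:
(-989 + 22961) + (-9225 + 14056) = 21972 + 4831 = 26803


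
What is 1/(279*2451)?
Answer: 1/683829 ≈ 1.4624e-6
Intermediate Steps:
1/(279*2451) = 1/683829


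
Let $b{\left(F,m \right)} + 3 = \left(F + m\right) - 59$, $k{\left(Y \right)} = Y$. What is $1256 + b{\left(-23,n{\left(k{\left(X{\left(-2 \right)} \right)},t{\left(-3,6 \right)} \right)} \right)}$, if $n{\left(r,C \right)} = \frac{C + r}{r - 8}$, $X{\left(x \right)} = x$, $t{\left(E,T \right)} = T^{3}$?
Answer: $\frac{5748}{5} \approx 1149.6$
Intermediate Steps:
$n{\left(r,C \right)} = \frac{C + r}{-8 + r}$
$b{\left(F,m \right)} = -62 + F + m$ ($b{\left(F,m \right)} = -3 - \left(59 - F - m\right) = -3 + \left(-59 + F + m\right) = -62 + F + m$)
$1256 + b{\left(-23,n{\left(k{\left(X{\left(-2 \right)} \right)},t{\left(-3,6 \right)} \right)} \right)} = 1256 - \left(85 - \frac{6^{3} - 2}{-8 - 2}\right) = 1256 - \left(85 - \frac{216 - 2}{-10}\right) = 1256 - \frac{532}{5} = \frac{5748}{5}$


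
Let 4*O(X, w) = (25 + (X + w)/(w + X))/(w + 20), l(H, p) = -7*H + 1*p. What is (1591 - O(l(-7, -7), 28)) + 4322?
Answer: 567635/96 ≈ 5912.9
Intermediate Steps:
l(H, p) = p - 7*H (l(H, p) = -7*H + p = p - 7*H)
O(X, w) = 13/(2*(20 + w)) (O(X, w) = ((25 + (X + w)/(w + X))/(w + 20))/4 = ((25 + (X + w)/(X + w))/(20 + w))/4 = ((25 + 1)/(20 + w))/4 = (26/(20 + w))/4 = 13/(2*(20 + w)))
(1591 - O(l(-7, -7), 28)) + 4322 = (1591 - 13/(2*(20 + 28))) + 4322 = (1591 - 13/(2*48)) + 4322 = (1591 - 1*13/96) + 4322 = (1591 - 13/96) + 4322 = 152723/96 + 4322 = 567635/96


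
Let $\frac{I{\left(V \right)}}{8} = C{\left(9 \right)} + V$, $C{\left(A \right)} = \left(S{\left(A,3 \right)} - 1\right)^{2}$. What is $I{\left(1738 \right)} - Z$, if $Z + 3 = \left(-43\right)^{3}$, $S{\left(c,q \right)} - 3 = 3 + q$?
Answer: $93926$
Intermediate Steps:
$S{\left(c,q \right)} = 6 + q$ ($S{\left(c,q \right)} = 3 + \left(3 + q\right) = 6 + q$)
$C{\left(A \right)} = 64$ ($C{\left(A \right)} = \left(\left(6 + 3\right) - 1\right)^{2} = \left(9 - 1\right)^{2} = 8^{2} = 64$)
$I{\left(V \right)} = 512 + 8 V$ ($I{\left(V \right)} = 8 \left(64 + V\right) = 512 + 8 V$)
$Z = -79510$ ($Z = -3 + \left(-43\right)^{3} = -3 - 79507 = -79510$)
$I{\left(1738 \right)} - Z = \left(512 + 8 \cdot 1738\right) - -79510 = \left(512 + 13904\right) + 79510 = 14416 + 79510 = 93926$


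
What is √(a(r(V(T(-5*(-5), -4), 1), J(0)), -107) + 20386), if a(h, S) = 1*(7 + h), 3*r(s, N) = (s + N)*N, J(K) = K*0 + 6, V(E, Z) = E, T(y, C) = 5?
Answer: √20415 ≈ 142.88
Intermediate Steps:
J(K) = 6 (J(K) = 0 + 6 = 6)
r(s, N) = N*(N + s)/3 (r(s, N) = ((s + N)*N)/3 = ((N + s)*N)/3 = (N*(N + s))/3 = N*(N + s)/3)
a(h, S) = 7 + h
√(a(r(V(T(-5*(-5), -4), 1), J(0)), -107) + 20386) = √((7 + (⅓)*6*(6 + 5)) + 20386) = √((7 + (⅓)*6*11) + 20386) = √((7 + 22) + 20386) = √(29 + 20386) = √20415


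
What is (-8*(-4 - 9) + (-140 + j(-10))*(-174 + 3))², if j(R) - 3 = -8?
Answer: 619960201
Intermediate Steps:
j(R) = -5 (j(R) = 3 - 8 = -5)
(-8*(-4 - 9) + (-140 + j(-10))*(-174 + 3))² = (-8*(-4 - 9) + (-140 - 5)*(-174 + 3))² = (-8*(-13) - 145*(-171))² = (104 + 24795)² = 24899² = 619960201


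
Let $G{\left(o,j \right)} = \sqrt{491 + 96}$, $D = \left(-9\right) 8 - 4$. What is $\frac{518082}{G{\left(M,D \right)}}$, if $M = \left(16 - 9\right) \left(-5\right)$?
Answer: $\frac{518082 \sqrt{587}}{587} \approx 21384.0$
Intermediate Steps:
$M = -35$ ($M = 7 \left(-5\right) = -35$)
$D = -76$ ($D = -72 - 4 = -76$)
$G{\left(o,j \right)} = \sqrt{587}$
$\frac{518082}{G{\left(M,D \right)}} = \frac{518082}{\sqrt{587}} = 518082 \frac{\sqrt{587}}{587} = \frac{518082 \sqrt{587}}{587}$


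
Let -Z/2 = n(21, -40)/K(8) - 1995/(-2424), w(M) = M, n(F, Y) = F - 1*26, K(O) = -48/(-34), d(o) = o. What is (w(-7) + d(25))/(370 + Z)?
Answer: 10908/227515 ≈ 0.047944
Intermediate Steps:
K(O) = 24/17 (K(O) = -48*(-1/34) = 24/17)
n(F, Y) = -26 + F (n(F, Y) = F - 26 = -26 + F)
Z = 3295/606 (Z = -2*((-26 + 21)/(24/17) - 1995/(-2424)) = -2*(-5*17/24 - 1995*(-1/2424)) = -2*(-85/24 + 665/808) = -2*(-3295/1212) = 3295/606 ≈ 5.4373)
(w(-7) + d(25))/(370 + Z) = (-7 + 25)/(370 + 3295/606) = 18/(227515/606) = 18*(606/227515) = 10908/227515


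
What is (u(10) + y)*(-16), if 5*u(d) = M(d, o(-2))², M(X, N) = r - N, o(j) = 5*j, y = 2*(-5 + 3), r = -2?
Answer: -704/5 ≈ -140.80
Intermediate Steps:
y = -4 (y = 2*(-2) = -4)
M(X, N) = -2 - N
u(d) = 64/5 (u(d) = (-2 - 5*(-2))²/5 = (-2 - 1*(-10))²/5 = (-2 + 10)²/5 = (⅕)*8² = (⅕)*64 = 64/5)
(u(10) + y)*(-16) = (64/5 - 4)*(-16) = (44/5)*(-16) = -704/5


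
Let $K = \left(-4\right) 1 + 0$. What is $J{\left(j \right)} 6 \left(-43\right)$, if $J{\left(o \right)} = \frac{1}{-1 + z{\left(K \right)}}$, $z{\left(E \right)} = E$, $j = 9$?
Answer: $\frac{258}{5} \approx 51.6$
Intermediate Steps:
$K = -4$ ($K = -4 + 0 = -4$)
$J{\left(o \right)} = - \frac{1}{5}$ ($J{\left(o \right)} = \frac{1}{-1 - 4} = \frac{1}{-5} = - \frac{1}{5}$)
$J{\left(j \right)} 6 \left(-43\right) = - \frac{6 \left(-43\right)}{5} = \left(- \frac{1}{5}\right) \left(-258\right) = \frac{258}{5}$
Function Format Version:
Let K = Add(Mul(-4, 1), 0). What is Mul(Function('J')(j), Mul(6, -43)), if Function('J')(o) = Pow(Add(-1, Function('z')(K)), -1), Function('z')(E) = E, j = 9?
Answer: Rational(258, 5) ≈ 51.600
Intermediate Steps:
K = -4 (K = Add(-4, 0) = -4)
Function('J')(o) = Rational(-1, 5) (Function('J')(o) = Pow(Add(-1, -4), -1) = Pow(-5, -1) = Rational(-1, 5))
Mul(Function('J')(j), Mul(6, -43)) = Mul(Rational(-1, 5), Mul(6, -43)) = Mul(Rational(-1, 5), -258) = Rational(258, 5)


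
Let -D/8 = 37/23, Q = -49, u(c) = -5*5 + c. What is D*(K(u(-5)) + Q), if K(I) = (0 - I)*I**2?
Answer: -7977496/23 ≈ -3.4685e+5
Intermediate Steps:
u(c) = -25 + c
D = -296/23 ≈ -12.870
K(I) = -I**3 (K(I) = (-I)*I**2 = -I**3)
D*(K(u(-5)) + Q) = -296*(-(-25 - 5)**3 - 49)/23 = -296*(-1*(-30)**3 - 49)/23 = -296*(-1*(-27000) - 49)/23 = -296*(27000 - 49)/23 = -296/23*26951 = -7977496/23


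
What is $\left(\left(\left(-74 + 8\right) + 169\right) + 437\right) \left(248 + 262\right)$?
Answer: $275400$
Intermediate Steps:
$\left(\left(\left(-74 + 8\right) + 169\right) + 437\right) \left(248 + 262\right) = \left(\left(-66 + 169\right) + 437\right) 510 = \left(103 + 437\right) 510 = 540 \cdot 510 = 275400$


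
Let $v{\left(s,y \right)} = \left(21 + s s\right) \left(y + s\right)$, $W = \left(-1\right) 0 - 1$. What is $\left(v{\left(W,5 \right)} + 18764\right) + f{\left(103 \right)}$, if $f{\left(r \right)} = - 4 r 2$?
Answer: $18028$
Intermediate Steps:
$f{\left(r \right)} = - 8 r$
$W = -1$ ($W = 0 - 1 = -1$)
$v{\left(s,y \right)} = \left(21 + s^{2}\right) \left(s + y\right)$
$\left(v{\left(W,5 \right)} + 18764\right) + f{\left(103 \right)} = \left(\left(\left(-1\right)^{3} + 21 \left(-1\right) + 21 \cdot 5 + 5 \left(-1\right)^{2}\right) + 18764\right) - 824 = \left(\left(-1 - 21 + 105 + 5 \cdot 1\right) + 18764\right) - 824 = \left(\left(-1 - 21 + 105 + 5\right) + 18764\right) - 824 = \left(88 + 18764\right) - 824 = 18852 - 824 = 18028$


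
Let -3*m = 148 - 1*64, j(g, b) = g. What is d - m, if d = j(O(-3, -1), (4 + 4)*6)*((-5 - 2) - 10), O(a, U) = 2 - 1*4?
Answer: 62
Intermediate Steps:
O(a, U) = -2 (O(a, U) = 2 - 4 = -2)
m = -28 (m = -(148 - 1*64)/3 = -(148 - 64)/3 = -⅓*84 = -28)
d = 34 (d = -2*((-5 - 2) - 10) = -2*(-7 - 10) = -2*(-17) = 34)
d - m = 34 - 1*(-28) = 34 + 28 = 62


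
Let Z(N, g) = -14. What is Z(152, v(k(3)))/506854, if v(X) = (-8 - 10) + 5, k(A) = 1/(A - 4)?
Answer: -7/253427 ≈ -2.7621e-5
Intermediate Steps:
k(A) = 1/(-4 + A)
v(X) = -13 (v(X) = -18 + 5 = -13)
Z(152, v(k(3)))/506854 = -14/506854 = -14*1/506854 = -7/253427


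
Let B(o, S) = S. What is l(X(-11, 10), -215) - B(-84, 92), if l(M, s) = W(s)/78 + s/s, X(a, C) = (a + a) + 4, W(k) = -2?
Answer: -3550/39 ≈ -91.026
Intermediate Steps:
X(a, C) = 4 + 2*a (X(a, C) = 2*a + 4 = 4 + 2*a)
l(M, s) = 38/39 (l(M, s) = -2/78 + s/s = -2*1/78 + 1 = -1/39 + 1 = 38/39)
l(X(-11, 10), -215) - B(-84, 92) = 38/39 - 1*92 = 38/39 - 92 = -3550/39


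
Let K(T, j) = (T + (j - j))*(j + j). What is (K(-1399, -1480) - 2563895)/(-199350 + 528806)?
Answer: 1577145/329456 ≈ 4.7871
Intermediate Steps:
K(T, j) = 2*T*j (K(T, j) = (T + 0)*(2*j) = T*(2*j) = 2*T*j)
(K(-1399, -1480) - 2563895)/(-199350 + 528806) = (2*(-1399)*(-1480) - 2563895)/(-199350 + 528806) = (4141040 - 2563895)/329456 = 1577145*(1/329456) = 1577145/329456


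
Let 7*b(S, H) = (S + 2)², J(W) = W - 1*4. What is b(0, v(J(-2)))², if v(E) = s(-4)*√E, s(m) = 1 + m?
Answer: 16/49 ≈ 0.32653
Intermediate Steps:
J(W) = -4 + W (J(W) = W - 4 = -4 + W)
v(E) = -3*√E (v(E) = (1 - 4)*√E = -3*√E)
b(S, H) = (2 + S)²/7 (b(S, H) = (S + 2)²/7 = (2 + S)²/7)
b(0, v(J(-2)))² = ((2 + 0)²/7)² = ((⅐)*2²)² = ((⅐)*4)² = (4/7)² = 16/49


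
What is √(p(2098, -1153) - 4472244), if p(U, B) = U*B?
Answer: I*√6891238 ≈ 2625.1*I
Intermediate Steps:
p(U, B) = B*U
√(p(2098, -1153) - 4472244) = √(-1153*2098 - 4472244) = √(-2418994 - 4472244) = √(-6891238) = I*√6891238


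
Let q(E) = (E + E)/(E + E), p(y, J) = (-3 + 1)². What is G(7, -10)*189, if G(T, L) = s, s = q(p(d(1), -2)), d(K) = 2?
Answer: 189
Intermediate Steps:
p(y, J) = 4 (p(y, J) = (-2)² = 4)
q(E) = 1 (q(E) = (2*E)/((2*E)) = (2*E)*(1/(2*E)) = 1)
s = 1
G(T, L) = 1
G(7, -10)*189 = 1*189 = 189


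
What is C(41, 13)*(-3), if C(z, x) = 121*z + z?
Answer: -15006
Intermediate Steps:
C(z, x) = 122*z
C(41, 13)*(-3) = (122*41)*(-3) = 5002*(-3) = -15006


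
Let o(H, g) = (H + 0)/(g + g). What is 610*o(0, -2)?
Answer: 0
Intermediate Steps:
o(H, g) = H/(2*g) (o(H, g) = H/((2*g)) = H*(1/(2*g)) = H/(2*g))
610*o(0, -2) = 610*((½)*0/(-2)) = 610*((½)*0*(-½)) = 610*0 = 0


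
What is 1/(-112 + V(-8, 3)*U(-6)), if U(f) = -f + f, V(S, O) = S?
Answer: -1/112 ≈ -0.0089286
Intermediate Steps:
U(f) = 0
1/(-112 + V(-8, 3)*U(-6)) = 1/(-112 - 8*0) = 1/(-112 + 0) = 1/(-112) = -1/112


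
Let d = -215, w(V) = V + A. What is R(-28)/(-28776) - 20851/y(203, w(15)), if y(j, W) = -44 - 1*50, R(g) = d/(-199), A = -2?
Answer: 59700823307/269141928 ≈ 221.82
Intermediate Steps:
w(V) = -2 + V (w(V) = V - 2 = -2 + V)
R(g) = 215/199 (R(g) = -215/(-199) = -215*(-1/199) = 215/199)
y(j, W) = -94 (y(j, W) = -44 - 50 = -94)
R(-28)/(-28776) - 20851/y(203, w(15)) = (215/199)/(-28776) - 20851/(-94) = (215/199)*(-1/28776) - 20851*(-1/94) = -215/5726424 + 20851/94 = 59700823307/269141928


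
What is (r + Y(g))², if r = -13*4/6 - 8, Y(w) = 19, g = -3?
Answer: 49/9 ≈ 5.4444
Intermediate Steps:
r = -50/3 (r = -13*4*(⅙) - 8 = -26/3 - 8 = -50/3 ≈ -16.667)
(r + Y(g))² = (-50/3 + 19)² = (7/3)² = 49/9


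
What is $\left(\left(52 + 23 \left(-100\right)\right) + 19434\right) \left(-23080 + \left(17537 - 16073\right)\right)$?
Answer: $-371492576$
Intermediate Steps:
$\left(\left(52 + 23 \left(-100\right)\right) + 19434\right) \left(-23080 + \left(17537 - 16073\right)\right) = \left(\left(52 - 2300\right) + 19434\right) \left(-23080 + \left(17537 - 16073\right)\right) = \left(-2248 + 19434\right) \left(-23080 + 1464\right) = 17186 \left(-21616\right) = -371492576$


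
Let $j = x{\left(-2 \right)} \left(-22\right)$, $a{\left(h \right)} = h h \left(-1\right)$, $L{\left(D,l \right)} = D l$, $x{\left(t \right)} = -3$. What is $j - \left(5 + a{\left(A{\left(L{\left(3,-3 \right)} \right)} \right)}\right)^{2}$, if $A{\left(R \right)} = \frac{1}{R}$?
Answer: $\frac{269810}{6561} \approx 41.123$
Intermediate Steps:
$a{\left(h \right)} = - h^{2}$ ($a{\left(h \right)} = h^{2} \left(-1\right) = - h^{2}$)
$j = 66$ ($j = \left(-3\right) \left(-22\right) = 66$)
$j - \left(5 + a{\left(A{\left(L{\left(3,-3 \right)} \right)} \right)}\right)^{2} = 66 - \left(5 - \left(\frac{1}{3 \left(-3\right)}\right)^{2}\right)^{2} = 66 - \left(5 - \left(\frac{1}{-9}\right)^{2}\right)^{2} = 66 - \left(5 - \left(- \frac{1}{9}\right)^{2}\right)^{2} = 66 - \left(5 - \frac{1}{81}\right)^{2} = 66 - \left(\frac{404}{81}\right)^{2} = 66 - \frac{163216}{6561} = \frac{269810}{6561}$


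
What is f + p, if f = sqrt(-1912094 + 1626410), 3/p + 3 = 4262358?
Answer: 1/1420785 + 2*I*sqrt(71421) ≈ 7.0384e-7 + 534.49*I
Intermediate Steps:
p = 1/1420785 (p = 3/(-3 + 4262358) = 3/4262355 = 3*(1/4262355) = 1/1420785 ≈ 7.0384e-7)
f = 2*I*sqrt(71421) (f = sqrt(-285684) = 2*I*sqrt(71421) ≈ 534.49*I)
f + p = 2*I*sqrt(71421) + 1/1420785 = 1/1420785 + 2*I*sqrt(71421)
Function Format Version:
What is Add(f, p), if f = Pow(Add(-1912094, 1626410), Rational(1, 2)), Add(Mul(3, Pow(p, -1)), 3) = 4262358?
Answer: Add(Rational(1, 1420785), Mul(2, I, Pow(71421, Rational(1, 2)))) ≈ Add(7.0384e-7, Mul(534.49, I))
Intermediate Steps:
p = Rational(1, 1420785) (p = Mul(3, Pow(Add(-3, 4262358), -1)) = Mul(3, Pow(4262355, -1)) = Mul(3, Rational(1, 4262355)) = Rational(1, 1420785) ≈ 7.0384e-7)
f = Mul(2, I, Pow(71421, Rational(1, 2))) (f = Pow(-285684, Rational(1, 2)) = Mul(2, I, Pow(71421, Rational(1, 2))) ≈ Mul(534.49, I))
Add(f, p) = Add(Mul(2, I, Pow(71421, Rational(1, 2))), Rational(1, 1420785)) = Add(Rational(1, 1420785), Mul(2, I, Pow(71421, Rational(1, 2))))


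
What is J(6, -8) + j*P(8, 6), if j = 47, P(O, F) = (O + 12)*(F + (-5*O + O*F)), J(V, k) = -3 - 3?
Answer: 13154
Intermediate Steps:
J(V, k) = -6
P(O, F) = (12 + O)*(F - 5*O + F*O) (P(O, F) = (12 + O)*(F + (-5*O + F*O)) = (12 + O)*(F - 5*O + F*O))
J(6, -8) + j*P(8, 6) = -6 + 47*(-60*8 - 5*8**2 + 12*6 + 6*8**2 + 13*6*8) = -6 + 47*(-480 - 5*64 + 72 + 6*64 + 624) = -6 + 47*(-480 - 320 + 72 + 384 + 624) = -6 + 47*280 = -6 + 13160 = 13154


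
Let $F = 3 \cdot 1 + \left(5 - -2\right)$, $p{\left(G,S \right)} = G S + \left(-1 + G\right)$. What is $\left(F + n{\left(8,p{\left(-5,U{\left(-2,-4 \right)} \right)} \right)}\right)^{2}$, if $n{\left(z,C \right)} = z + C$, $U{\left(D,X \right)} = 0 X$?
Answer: $144$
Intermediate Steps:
$U{\left(D,X \right)} = 0$
$p{\left(G,S \right)} = -1 + G + G S$
$n{\left(z,C \right)} = C + z$
$F = 10$ ($F = 3 + \left(5 + 2\right) = 3 + 7 = 10$)
$\left(F + n{\left(8,p{\left(-5,U{\left(-2,-4 \right)} \right)} \right)}\right)^{2} = \left(10 + \left(\left(-1 - 5 - 0\right) + 8\right)\right)^{2} = \left(10 + \left(\left(-1 - 5 + 0\right) + 8\right)\right)^{2} = \left(10 + \left(-6 + 8\right)\right)^{2} = \left(10 + 2\right)^{2} = 12^{2} = 144$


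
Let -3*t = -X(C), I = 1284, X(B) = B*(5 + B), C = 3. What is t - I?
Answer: -1276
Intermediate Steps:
t = 8 (t = -(-1)*3*(5 + 3)/3 = -(-1)*3*8/3 = -(-1)*24/3 = -⅓*(-24) = 8)
t - I = 8 - 1*1284 = 8 - 1284 = -1276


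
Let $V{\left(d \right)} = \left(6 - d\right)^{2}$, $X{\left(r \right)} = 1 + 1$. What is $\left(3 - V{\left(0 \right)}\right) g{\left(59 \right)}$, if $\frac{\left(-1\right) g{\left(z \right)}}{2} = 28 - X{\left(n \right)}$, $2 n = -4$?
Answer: $1716$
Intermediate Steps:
$n = -2$ ($n = \frac{1}{2} \left(-4\right) = -2$)
$X{\left(r \right)} = 2$
$g{\left(z \right)} = -52$ ($g{\left(z \right)} = - 2 \left(28 - 2\right) = \left(-2\right) 26 = -52$)
$\left(3 - V{\left(0 \right)}\right) g{\left(59 \right)} = \left(3 - \left(-6 + 0\right)^{2}\right) \left(-52\right) = \left(3 - \left(-6\right)^{2}\right) \left(-52\right) = \left(3 - 36\right) \left(-52\right) = \left(-33\right) \left(-52\right) = 1716$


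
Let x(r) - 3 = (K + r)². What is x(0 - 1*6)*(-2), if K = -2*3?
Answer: -294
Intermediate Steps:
K = -6
x(r) = 3 + (-6 + r)²
x(0 - 1*6)*(-2) = (3 + (-6 + (0 - 1*6))²)*(-2) = (3 + (-6 + (0 - 6))²)*(-2) = (3 + (-6 - 6)²)*(-2) = (3 + (-12)²)*(-2) = (3 + 144)*(-2) = 147*(-2) = -294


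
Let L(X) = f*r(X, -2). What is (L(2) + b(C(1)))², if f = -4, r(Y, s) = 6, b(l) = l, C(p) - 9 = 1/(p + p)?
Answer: 841/4 ≈ 210.25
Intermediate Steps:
C(p) = 9 + 1/(2*p) (C(p) = 9 + 1/(p + p) = 9 + 1/(2*p))
L(X) = -24 (L(X) = -4*6 = -24)
(L(2) + b(C(1)))² = (-24 + (9 + (½)/1))² = (-24 + (9 + (½)*1))² = (-24 + (9 + ½))² = (-24 + 19/2)² = (-29/2)² = 841/4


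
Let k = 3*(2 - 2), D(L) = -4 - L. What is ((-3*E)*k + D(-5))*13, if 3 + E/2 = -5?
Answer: 13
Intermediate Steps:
E = -16 (E = -6 + 2*(-5) = -6 - 10 = -16)
k = 0 (k = 3*0 = 0)
((-3*E)*k + D(-5))*13 = (-3*(-16)*0 + (-4 - 1*(-5)))*13 = (48*0 + (-4 + 5))*13 = (0 + 1)*13 = 1*13 = 13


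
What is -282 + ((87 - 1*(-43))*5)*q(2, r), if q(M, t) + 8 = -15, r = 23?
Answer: -15232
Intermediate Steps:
q(M, t) = -23 (q(M, t) = -8 - 15 = -23)
-282 + ((87 - 1*(-43))*5)*q(2, r) = -282 + ((87 - 1*(-43))*5)*(-23) = -282 + ((87 + 43)*5)*(-23) = -282 + (130*5)*(-23) = -282 + 650*(-23) = -282 - 14950 = -15232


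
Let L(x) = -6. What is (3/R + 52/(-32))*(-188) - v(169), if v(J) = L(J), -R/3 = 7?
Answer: 4737/14 ≈ 338.36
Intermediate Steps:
R = -21 (R = -3*7 = -21)
v(J) = -6
(3/R + 52/(-32))*(-188) - v(169) = (3/(-21) + 52/(-32))*(-188) - 1*(-6) = (3*(-1/21) + 52*(-1/32))*(-188) + 6 = (-1/7 - 13/8)*(-188) + 6 = -99/56*(-188) + 6 = 4653/14 + 6 = 4737/14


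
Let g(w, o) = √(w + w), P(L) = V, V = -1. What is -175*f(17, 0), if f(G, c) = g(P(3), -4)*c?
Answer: 0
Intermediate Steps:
P(L) = -1
g(w, o) = √2*√w (g(w, o) = √(2*w) = √2*√w)
f(G, c) = I*c*√2 (f(G, c) = (√2*√(-1))*c = (√2*I)*c = (I*√2)*c = I*c*√2)
-175*f(17, 0) = -175*I*0*√2 = -175*0 = 0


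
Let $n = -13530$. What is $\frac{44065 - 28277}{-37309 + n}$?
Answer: $- \frac{15788}{50839} \approx -0.31055$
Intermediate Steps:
$\frac{44065 - 28277}{-37309 + n} = \frac{44065 - 28277}{-37309 - 13530} = \frac{15788}{-50839} = 15788 \left(- \frac{1}{50839}\right) = - \frac{15788}{50839}$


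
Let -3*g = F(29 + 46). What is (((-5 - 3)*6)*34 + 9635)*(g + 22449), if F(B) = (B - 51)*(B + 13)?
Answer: 174025235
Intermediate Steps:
F(B) = (-51 + B)*(13 + B)
g = -704 (g = -(-663 + (29 + 46)**2 - 38*(29 + 46))/3 = -(-663 + 75**2 - 38*75)/3 = -(-663 + 5625 - 2850)/3 = -1/3*2112 = -704)
(((-5 - 3)*6)*34 + 9635)*(g + 22449) = (((-5 - 3)*6)*34 + 9635)*(-704 + 22449) = (-8*6*34 + 9635)*21745 = (-48*34 + 9635)*21745 = (-1632 + 9635)*21745 = 8003*21745 = 174025235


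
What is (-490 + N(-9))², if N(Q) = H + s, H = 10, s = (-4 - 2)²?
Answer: 197136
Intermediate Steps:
s = 36 (s = (-6)² = 36)
N(Q) = 46 (N(Q) = 10 + 36 = 46)
(-490 + N(-9))² = (-490 + 46)² = (-444)² = 197136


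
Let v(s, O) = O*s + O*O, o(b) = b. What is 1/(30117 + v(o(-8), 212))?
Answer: 1/73365 ≈ 1.3630e-5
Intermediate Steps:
v(s, O) = O² + O*s (v(s, O) = O*s + O² = O² + O*s)
1/(30117 + v(o(-8), 212)) = 1/(30117 + 212*(212 - 8)) = 1/(30117 + 212*204) = 1/(30117 + 43248) = 1/73365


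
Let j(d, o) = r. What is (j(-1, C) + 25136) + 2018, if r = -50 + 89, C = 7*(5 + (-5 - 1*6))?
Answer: 27193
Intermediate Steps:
C = -42 (C = 7*(5 + (-5 - 6)) = 7*(5 - 11) = 7*(-6) = -42)
r = 39
j(d, o) = 39
(j(-1, C) + 25136) + 2018 = (39 + 25136) + 2018 = 25175 + 2018 = 27193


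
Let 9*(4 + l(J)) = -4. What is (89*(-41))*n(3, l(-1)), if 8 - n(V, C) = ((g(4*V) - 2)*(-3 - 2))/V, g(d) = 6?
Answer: -160556/3 ≈ -53519.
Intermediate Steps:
l(J) = -40/9 (l(J) = -4 + (⅑)*(-4) = -4 - 4/9 = -40/9)
n(V, C) = 8 + 20/V (n(V, C) = 8 - (6 - 2)*(-3 - 2)/V = 8 - 4*(-5)/V = 8 - (-20)/V = 8 + 20/V)
(89*(-41))*n(3, l(-1)) = (89*(-41))*(8 + 20/3) = -3649*(8 + 20*(⅓)) = -3649*(8 + 20/3) = -3649*44/3 = -160556/3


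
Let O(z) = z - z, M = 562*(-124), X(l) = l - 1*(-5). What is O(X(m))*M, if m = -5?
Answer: 0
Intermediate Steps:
X(l) = 5 + l (X(l) = l + 5 = 5 + l)
M = -69688
O(z) = 0
O(X(m))*M = 0*(-69688) = 0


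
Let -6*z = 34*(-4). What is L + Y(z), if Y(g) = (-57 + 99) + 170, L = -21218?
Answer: -21006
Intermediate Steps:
z = 68/3 (z = -17*(-4)/3 = -1/6*(-136) = 68/3 ≈ 22.667)
Y(g) = 212 (Y(g) = 42 + 170 = 212)
L + Y(z) = -21218 + 212 = -21006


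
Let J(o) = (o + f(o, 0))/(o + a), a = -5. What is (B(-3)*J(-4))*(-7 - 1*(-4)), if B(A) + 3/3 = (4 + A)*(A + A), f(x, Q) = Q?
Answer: 28/3 ≈ 9.3333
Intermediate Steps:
B(A) = -1 + 2*A*(4 + A) (B(A) = -1 + (4 + A)*(A + A) = -1 + (4 + A)*(2*A) = -1 + 2*A*(4 + A))
J(o) = o/(-5 + o) (J(o) = (o + 0)/(o - 5) = o/(-5 + o))
(B(-3)*J(-4))*(-7 - 1*(-4)) = ((-1 + 2*(-3)² + 8*(-3))*(-4/(-5 - 4)))*(-7 - 1*(-4)) = ((-1 + 2*9 - 24)*(-4/(-9)))*(-7 + 4) = ((-1 + 18 - 24)*(-4*(-⅑)))*(-3) = -7*4/9*(-3) = -28/9*(-3) = 28/3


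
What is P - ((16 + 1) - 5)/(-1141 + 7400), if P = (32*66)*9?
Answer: 118971060/6259 ≈ 19008.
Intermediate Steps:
P = 19008 (P = 2112*9 = 19008)
P - ((16 + 1) - 5)/(-1141 + 7400) = 19008 - ((16 + 1) - 5)/(-1141 + 7400) = 19008 - (17 - 5)/6259 = 19008 - 12/6259 = 118971060/6259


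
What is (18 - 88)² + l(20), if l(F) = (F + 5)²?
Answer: 5525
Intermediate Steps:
l(F) = (5 + F)²
(18 - 88)² + l(20) = (18 - 88)² + (5 + 20)² = (-70)² + 25² = 4900 + 625 = 5525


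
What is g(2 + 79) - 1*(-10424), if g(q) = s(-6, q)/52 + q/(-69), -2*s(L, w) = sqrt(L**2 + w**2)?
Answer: 239725/23 - 3*sqrt(733)/104 ≈ 10422.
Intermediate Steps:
s(L, w) = -sqrt(L**2 + w**2)/2
g(q) = -q/69 - sqrt(36 + q**2)/104 (g(q) = -sqrt((-6)**2 + q**2)/2/52 + q/(-69) = -sqrt(36 + q**2)/2*(1/52) + q*(-1/69) = -sqrt(36 + q**2)/104 - q/69 = -q/69 - sqrt(36 + q**2)/104)
g(2 + 79) - 1*(-10424) = (-(2 + 79)/69 - sqrt(36 + (2 + 79)**2)/104) - 1*(-10424) = (-1/69*81 - sqrt(36 + 81**2)/104) + 10424 = (-27/23 - sqrt(36 + 6561)/104) + 10424 = (-27/23 - 3*sqrt(733)/104) + 10424 = 239725/23 - 3*sqrt(733)/104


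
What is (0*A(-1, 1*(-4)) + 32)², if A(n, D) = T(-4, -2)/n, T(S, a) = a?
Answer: 1024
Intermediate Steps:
A(n, D) = -2/n
(0*A(-1, 1*(-4)) + 32)² = (0*(-2/(-1)) + 32)² = (0*(-2*(-1)) + 32)² = (0*2 + 32)² = (0 + 32)² = 32² = 1024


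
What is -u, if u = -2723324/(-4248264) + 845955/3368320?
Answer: -319171671695/357737814912 ≈ -0.89219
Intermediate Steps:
u = 319171671695/357737814912 (u = -2723324*(-1/4248264) + 845955*(1/3368320) = 680831/1062066 + 169191/673664 = 319171671695/357737814912 ≈ 0.89219)
-u = -1*319171671695/357737814912 = -319171671695/357737814912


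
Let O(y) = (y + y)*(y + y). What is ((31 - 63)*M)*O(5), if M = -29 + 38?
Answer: -28800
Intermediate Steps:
M = 9
O(y) = 4*y² (O(y) = (2*y)*(2*y) = 4*y²)
((31 - 63)*M)*O(5) = ((31 - 63)*9)*(4*5²) = (-32*9)*(4*25) = -288*100 = -28800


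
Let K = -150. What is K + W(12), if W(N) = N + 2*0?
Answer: -138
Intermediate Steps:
W(N) = N (W(N) = N + 0 = N)
K + W(12) = -150 + 12 = -138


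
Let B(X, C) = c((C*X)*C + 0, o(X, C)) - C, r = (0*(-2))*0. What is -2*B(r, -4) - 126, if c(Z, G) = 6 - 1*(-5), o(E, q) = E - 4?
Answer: -156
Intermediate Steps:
r = 0 (r = 0*0 = 0)
o(E, q) = -4 + E
c(Z, G) = 11 (c(Z, G) = 6 + 5 = 11)
B(X, C) = 11 - C
-2*B(r, -4) - 126 = -2*(11 - 1*(-4)) - 126 = -2*(11 + 4) - 126 = -2*15 - 126 = -30 - 126 = -156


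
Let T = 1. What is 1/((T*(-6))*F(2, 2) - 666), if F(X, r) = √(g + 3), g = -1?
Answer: -37/24638 + √2/73914 ≈ -0.0014826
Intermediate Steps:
F(X, r) = √2 (F(X, r) = √(-1 + 3) = √2)
1/((T*(-6))*F(2, 2) - 666) = 1/((1*(-6))*√2 - 666) = 1/(-6*√2 - 666) = 1/(-666 - 6*√2)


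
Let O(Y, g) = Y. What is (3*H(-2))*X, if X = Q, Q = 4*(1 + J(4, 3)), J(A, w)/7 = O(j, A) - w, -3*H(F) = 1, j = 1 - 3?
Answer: 136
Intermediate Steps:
j = -2
H(F) = -⅓ (H(F) = -⅓*1 = -⅓)
J(A, w) = -14 - 7*w (J(A, w) = 7*(-2 - w) = -14 - 7*w)
Q = -136 (Q = 4*(1 + (-14 - 7*3)) = 4*(1 + (-14 - 21)) = 4*(1 - 35) = 4*(-34) = -136)
X = -136
(3*H(-2))*X = (3*(-⅓))*(-136) = -1*(-136) = 136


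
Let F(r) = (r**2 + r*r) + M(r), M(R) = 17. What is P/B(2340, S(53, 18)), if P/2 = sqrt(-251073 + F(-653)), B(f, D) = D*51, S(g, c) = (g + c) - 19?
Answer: sqrt(601762)/1326 ≈ 0.58502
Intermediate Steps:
S(g, c) = -19 + c + g (S(g, c) = (c + g) - 19 = -19 + c + g)
B(f, D) = 51*D
F(r) = 17 + 2*r**2 (F(r) = (r**2 + r*r) + 17 = (r**2 + r**2) + 17 = 2*r**2 + 17 = 17 + 2*r**2)
P = 2*sqrt(601762) (P = 2*sqrt(-251073 + (17 + 2*(-653)**2)) = 2*sqrt(-251073 + (17 + 2*426409)) = 2*sqrt(-251073 + (17 + 852818)) = 2*sqrt(-251073 + 852835) = 2*sqrt(601762) ≈ 1551.5)
P/B(2340, S(53, 18)) = (2*sqrt(601762))/((51*(-19 + 18 + 53))) = (2*sqrt(601762))/((51*52)) = (2*sqrt(601762))/2652 = (2*sqrt(601762))*(1/2652) = sqrt(601762)/1326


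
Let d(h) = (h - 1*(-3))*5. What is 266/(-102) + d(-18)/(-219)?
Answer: -8434/3723 ≈ -2.2654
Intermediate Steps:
d(h) = 15 + 5*h (d(h) = (h + 3)*5 = (3 + h)*5 = 15 + 5*h)
266/(-102) + d(-18)/(-219) = 266/(-102) + (15 + 5*(-18))/(-219) = 266*(-1/102) + (15 - 90)*(-1/219) = -133/51 - 75*(-1/219) = -133/51 + 25/73 = -8434/3723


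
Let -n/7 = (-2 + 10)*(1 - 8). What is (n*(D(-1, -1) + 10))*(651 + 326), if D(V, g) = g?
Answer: 3446856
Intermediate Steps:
n = 392 (n = -7*(-2 + 10)*(1 - 8) = -56*(-7) = -7*(-56) = 392)
(n*(D(-1, -1) + 10))*(651 + 326) = (392*(-1 + 10))*(651 + 326) = (392*9)*977 = 3528*977 = 3446856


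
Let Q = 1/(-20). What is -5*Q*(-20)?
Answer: -5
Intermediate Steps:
Q = -1/20 (Q = 1*(-1/20) = -1/20 ≈ -0.050000)
-5*Q*(-20) = -5*(-1/20)*(-20) = (¼)*(-20) = -5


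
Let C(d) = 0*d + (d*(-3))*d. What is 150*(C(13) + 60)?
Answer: -67050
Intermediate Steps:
C(d) = -3*d**2 (C(d) = 0 + (-3*d)*d = 0 - 3*d**2 = -3*d**2)
150*(C(13) + 60) = 150*(-3*13**2 + 60) = 150*(-3*169 + 60) = 150*(-507 + 60) = 150*(-447) = -67050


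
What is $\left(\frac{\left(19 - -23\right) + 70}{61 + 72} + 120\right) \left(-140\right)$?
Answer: $- \frac{321440}{19} \approx -16918.0$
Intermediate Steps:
$\left(\frac{\left(19 - -23\right) + 70}{61 + 72} + 120\right) \left(-140\right) = \left(\frac{\left(19 + 23\right) + 70}{133} + 120\right) \left(-140\right) = \left(\left(42 + 70\right) \frac{1}{133} + 120\right) \left(-140\right) = \left(112 \cdot \frac{1}{133} + 120\right) \left(-140\right) = \left(\frac{16}{19} + 120\right) \left(-140\right) = \frac{2296}{19} \left(-140\right) = - \frac{321440}{19}$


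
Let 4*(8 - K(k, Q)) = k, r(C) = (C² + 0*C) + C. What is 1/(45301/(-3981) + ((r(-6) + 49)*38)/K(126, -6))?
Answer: -187107/26031071 ≈ -0.0071878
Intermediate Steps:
r(C) = C + C² (r(C) = (C² + 0) + C = C² + C = C + C²)
K(k, Q) = 8 - k/4
1/(45301/(-3981) + ((r(-6) + 49)*38)/K(126, -6)) = 1/(45301/(-3981) + ((-6*(1 - 6) + 49)*38)/(8 - ¼*126)) = 1/(45301*(-1/3981) + ((-6*(-5) + 49)*38)/(8 - 63/2)) = 1/(-45301/3981 + ((30 + 49)*38)/(-47/2)) = 1/(-45301/3981 + (79*38)*(-2/47)) = 1/(-45301/3981 + 3002*(-2/47)) = 1/(-45301/3981 - 6004/47) = 1/(-26031071/187107) = -187107/26031071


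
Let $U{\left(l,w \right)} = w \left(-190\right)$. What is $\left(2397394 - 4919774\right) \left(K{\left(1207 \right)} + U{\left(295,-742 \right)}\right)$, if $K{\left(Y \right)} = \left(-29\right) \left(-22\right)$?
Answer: $-357214410840$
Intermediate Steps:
$U{\left(l,w \right)} = - 190 w$
$K{\left(Y \right)} = 638$
$\left(2397394 - 4919774\right) \left(K{\left(1207 \right)} + U{\left(295,-742 \right)}\right) = \left(2397394 - 4919774\right) \left(638 - -140980\right) = - 2522380 \left(638 + 140980\right) = \left(-2522380\right) 141618 = -357214410840$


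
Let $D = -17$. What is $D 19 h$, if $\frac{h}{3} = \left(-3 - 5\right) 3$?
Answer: $23256$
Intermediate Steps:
$h = -72$ ($h = 3 \left(-3 - 5\right) 3 = 3 \left(\left(-8\right) 3\right) = 3 \left(-24\right) = -72$)
$D 19 h = \left(-17\right) 19 \left(-72\right) = \left(-323\right) \left(-72\right) = 23256$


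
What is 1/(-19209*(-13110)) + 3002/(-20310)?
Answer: -25199786989/170488903230 ≈ -0.14781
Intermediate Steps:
1/(-19209*(-13110)) + 3002/(-20310) = -1/19209*(-1/13110) + 3002*(-1/20310) = 1/251829990 - 1501/10155 = -25199786989/170488903230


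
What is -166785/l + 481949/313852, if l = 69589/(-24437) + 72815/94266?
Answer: 120584963302425803971/1500368393481188 ≈ 80370.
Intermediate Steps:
l = -4780496519/2303578242 (l = 69589*(-1/24437) + 72815*(1/94266) = -69589/24437 + 72815/94266 = -4780496519/2303578242 ≈ -2.0752)
-166785/l + 481949/313852 = -166785/(-4780496519/2303578242) + 481949/313852 = -166785*(-2303578242/4780496519) + 481949*(1/313852) = 384202297091970/4780496519 + 481949/313852 = 120584963302425803971/1500368393481188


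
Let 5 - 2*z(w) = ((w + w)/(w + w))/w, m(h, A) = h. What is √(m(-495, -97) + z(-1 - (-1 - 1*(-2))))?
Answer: I*√1969/2 ≈ 22.187*I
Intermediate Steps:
z(w) = 5/2 - 1/(2*w) (z(w) = 5/2 - (w + w)/(w + w)/(2*w) = 5/2 - (2*w)/((2*w))/(2*w) = 5/2 - (2*w)*(1/(2*w))/(2*w) = 5/2 - 1/(2*w))
√(m(-495, -97) + z(-1 - (-1 - 1*(-2)))) = √(-495 + (-1 + 5*(-1 - (-1 - 1*(-2))))/(2*(-1 - (-1 - 1*(-2))))) = √(-495 + (-1 + 5*(-1 - (-1 + 2)))/(2*(-1 - (-1 + 2)))) = √(-495 + (-1 + 5*(-1 - 1*1))/(2*(-1 - 1*1))) = √(-495 + (-1 + 5*(-1 - 1))/(2*(-1 - 1))) = √(-495 + (½)*(-1 + 5*(-2))/(-2)) = √(-495 + (½)*(-½)*(-1 - 10)) = √(-495 + (½)*(-½)*(-11)) = √(-495 + 11/4) = √(-1969/4) = I*√1969/2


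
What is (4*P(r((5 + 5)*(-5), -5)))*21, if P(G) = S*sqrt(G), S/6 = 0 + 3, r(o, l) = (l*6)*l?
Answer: 7560*sqrt(6) ≈ 18518.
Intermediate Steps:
r(o, l) = 6*l**2 (r(o, l) = (6*l)*l = 6*l**2)
S = 18 (S = 6*(0 + 3) = 6*3 = 18)
P(G) = 18*sqrt(G)
(4*P(r((5 + 5)*(-5), -5)))*21 = (4*(18*sqrt(6*(-5)**2)))*21 = (4*(18*sqrt(6*25)))*21 = (4*(18*sqrt(150)))*21 = (4*(18*(5*sqrt(6))))*21 = (4*(90*sqrt(6)))*21 = (360*sqrt(6))*21 = 7560*sqrt(6)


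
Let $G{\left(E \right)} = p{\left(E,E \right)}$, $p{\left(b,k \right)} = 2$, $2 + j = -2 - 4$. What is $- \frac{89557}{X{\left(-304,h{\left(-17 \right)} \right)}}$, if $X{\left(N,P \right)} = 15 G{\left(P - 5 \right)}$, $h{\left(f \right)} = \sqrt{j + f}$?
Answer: $- \frac{89557}{30} \approx -2985.2$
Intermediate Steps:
$j = -8$ ($j = -2 - 6 = -8$)
$h{\left(f \right)} = \sqrt{-8 + f}$
$G{\left(E \right)} = 2$
$X{\left(N,P \right)} = 30$ ($X{\left(N,P \right)} = 15 \cdot 2 = 30$)
$- \frac{89557}{X{\left(-304,h{\left(-17 \right)} \right)}} = - \frac{89557}{30}$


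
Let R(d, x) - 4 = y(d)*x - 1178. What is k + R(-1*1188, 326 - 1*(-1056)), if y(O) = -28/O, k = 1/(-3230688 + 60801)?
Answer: -358201457615/313818813 ≈ -1141.4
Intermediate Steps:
k = -1/3169887 (k = 1/(-3169887) = -1/3169887 ≈ -3.1547e-7)
R(d, x) = -1174 - 28*x/d (R(d, x) = 4 + ((-28/d)*x - 1178) = 4 + (-28*x/d - 1178) = 4 + (-1178 - 28*x/d) = -1174 - 28*x/d)
k + R(-1*1188, 326 - 1*(-1056)) = -1/3169887 + (-1174 - 28*(326 - 1*(-1056))/((-1*1188))) = -1/3169887 + (-1174 - 28*(326 + 1056)/(-1188)) = -1/3169887 + (-1174 - 28*1382*(-1/1188)) = -1/3169887 + (-1174 + 9674/297) = -1/3169887 - 339004/297 = -358201457615/313818813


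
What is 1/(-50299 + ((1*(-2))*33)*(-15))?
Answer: -1/49309 ≈ -2.0280e-5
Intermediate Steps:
1/(-50299 + ((1*(-2))*33)*(-15)) = 1/(-50299 - 2*33*(-15)) = 1/(-50299 - 66*(-15)) = 1/(-50299 + 990) = 1/(-49309) = -1/49309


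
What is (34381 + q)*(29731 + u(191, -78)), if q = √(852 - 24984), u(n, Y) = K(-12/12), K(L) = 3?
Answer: 1022284654 + 59468*I*√6033 ≈ 1.0223e+9 + 4.619e+6*I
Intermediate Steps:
u(n, Y) = 3
q = 2*I*√6033 (q = √(-24132) = 2*I*√6033 ≈ 155.34*I)
(34381 + q)*(29731 + u(191, -78)) = (34381 + 2*I*√6033)*(29731 + 3) = (34381 + 2*I*√6033)*29734 = 1022284654 + 59468*I*√6033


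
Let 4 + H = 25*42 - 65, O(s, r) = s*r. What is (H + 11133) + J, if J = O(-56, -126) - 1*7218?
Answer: 11952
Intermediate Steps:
O(s, r) = r*s
H = 981 (H = -4 + (25*42 - 65) = -4 + (1050 - 65) = -4 + 985 = 981)
J = -162 (J = -126*(-56) - 1*7218 = 7056 - 7218 = -162)
(H + 11133) + J = (981 + 11133) - 162 = 12114 - 162 = 11952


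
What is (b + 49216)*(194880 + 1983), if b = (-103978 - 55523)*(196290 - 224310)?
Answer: 879833355880668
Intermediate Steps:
b = 4469218020 (b = -159501*(-28020) = 4469218020)
(b + 49216)*(194880 + 1983) = (4469218020 + 49216)*(194880 + 1983) = 4469267236*196863 = 879833355880668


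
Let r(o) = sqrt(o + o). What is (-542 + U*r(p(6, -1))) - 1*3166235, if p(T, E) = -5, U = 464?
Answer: -3166777 + 464*I*sqrt(10) ≈ -3.1668e+6 + 1467.3*I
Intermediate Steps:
r(o) = sqrt(2)*sqrt(o) (r(o) = sqrt(2*o) = sqrt(2)*sqrt(o))
(-542 + U*r(p(6, -1))) - 1*3166235 = (-542 + 464*(sqrt(2)*sqrt(-5))) - 1*3166235 = (-542 + 464*(sqrt(2)*(I*sqrt(5)))) - 3166235 = (-542 + 464*(I*sqrt(10))) - 3166235 = (-542 + 464*I*sqrt(10)) - 3166235 = -3166777 + 464*I*sqrt(10)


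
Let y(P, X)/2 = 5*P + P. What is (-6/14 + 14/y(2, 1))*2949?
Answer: 12779/28 ≈ 456.39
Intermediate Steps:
y(P, X) = 12*P (y(P, X) = 2*(5*P + P) = 2*(6*P) = 12*P)
(-6/14 + 14/y(2, 1))*2949 = (-6/14 + 14/((12*2)))*2949 = (-6*1/14 + 14/24)*2949 = (-3/7 + 14*(1/24))*2949 = (-3/7 + 7/12)*2949 = (13/84)*2949 = 12779/28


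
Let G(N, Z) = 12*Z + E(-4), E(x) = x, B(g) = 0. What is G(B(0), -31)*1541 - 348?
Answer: -579764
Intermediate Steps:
G(N, Z) = -4 + 12*Z (G(N, Z) = 12*Z - 4 = -4 + 12*Z)
G(B(0), -31)*1541 - 348 = (-4 + 12*(-31))*1541 - 348 = (-4 - 372)*1541 - 348 = -376*1541 - 348 = -579416 - 348 = -579764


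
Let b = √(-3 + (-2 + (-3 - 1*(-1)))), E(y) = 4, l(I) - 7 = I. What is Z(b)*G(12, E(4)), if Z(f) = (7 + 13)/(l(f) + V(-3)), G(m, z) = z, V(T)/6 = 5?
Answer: 185/86 - 5*I*√7/86 ≈ 2.1512 - 0.15382*I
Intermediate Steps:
V(T) = 30 (V(T) = 6*5 = 30)
l(I) = 7 + I
b = I*√7 (b = √(-3 + (-2 + (-3 + 1))) = √(-3 + (-2 - 2)) = √(-3 - 4) = √(-7) = I*√7 ≈ 2.6458*I)
Z(f) = 20/(37 + f) (Z(f) = (7 + 13)/((7 + f) + 30) = 20/(37 + f))
Z(b)*G(12, E(4)) = (20/(37 + I*√7))*4 = 80/(37 + I*√7)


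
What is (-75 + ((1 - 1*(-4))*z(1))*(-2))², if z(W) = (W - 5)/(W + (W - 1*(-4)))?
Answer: 42025/9 ≈ 4669.4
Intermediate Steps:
z(W) = (-5 + W)/(4 + 2*W) (z(W) = (-5 + W)/(W + (W + 4)) = (-5 + W)/(W + (4 + W)) = (-5 + W)/(4 + 2*W))
(-75 + ((1 - 1*(-4))*z(1))*(-2))² = (-75 + ((1 - 1*(-4))*((-5 + 1)/(2*(2 + 1))))*(-2))² = (-75 + ((1 + 4)*((½)*(-4)/3))*(-2))² = (-75 + (5*((½)*(⅓)*(-4)))*(-2))² = (-75 + (5*(-⅔))*(-2))² = (-75 - 10/3*(-2))² = (-75 + 20/3)² = (-205/3)² = 42025/9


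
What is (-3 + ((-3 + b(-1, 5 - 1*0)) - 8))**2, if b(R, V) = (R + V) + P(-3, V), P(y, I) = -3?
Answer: 169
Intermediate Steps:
b(R, V) = -3 + R + V (b(R, V) = (R + V) - 3 = -3 + R + V)
(-3 + ((-3 + b(-1, 5 - 1*0)) - 8))**2 = (-3 + ((-3 + (-3 - 1 + (5 - 1*0))) - 8))**2 = (-3 + ((-3 + (-3 - 1 + (5 + 0))) - 8))**2 = (-3 + ((-3 + (-3 - 1 + 5)) - 8))**2 = (-3 + ((-3 + 1) - 8))**2 = (-3 + (-2 - 8))**2 = (-3 - 10)**2 = (-13)**2 = 169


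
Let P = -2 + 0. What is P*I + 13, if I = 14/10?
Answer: 51/5 ≈ 10.200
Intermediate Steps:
I = 7/5 (I = 14*(⅒) = 7/5 ≈ 1.4000)
P = -2
P*I + 13 = -2*7/5 + 13 = -14/5 + 13 = 51/5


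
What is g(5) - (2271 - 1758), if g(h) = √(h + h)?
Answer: -513 + √10 ≈ -509.84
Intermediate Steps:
g(h) = √2*√h (g(h) = √(2*h) = √2*√h)
g(5) - (2271 - 1758) = √2*√5 - (2271 - 1758) = √10 - 1*513 = √10 - 513 = -513 + √10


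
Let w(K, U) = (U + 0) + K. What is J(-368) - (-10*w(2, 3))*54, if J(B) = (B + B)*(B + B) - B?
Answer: 544764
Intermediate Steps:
w(K, U) = K + U (w(K, U) = U + K = K + U)
J(B) = -B + 4*B**2 (J(B) = (2*B)*(2*B) - B = 4*B**2 - B = -B + 4*B**2)
J(-368) - (-10*w(2, 3))*54 = -368*(-1 + 4*(-368)) - (-10*(2 + 3))*54 = -368*(-1 - 1472) - (-10*5)*54 = -368*(-1473) - (-50)*54 = 542064 - 1*(-2700) = 542064 + 2700 = 544764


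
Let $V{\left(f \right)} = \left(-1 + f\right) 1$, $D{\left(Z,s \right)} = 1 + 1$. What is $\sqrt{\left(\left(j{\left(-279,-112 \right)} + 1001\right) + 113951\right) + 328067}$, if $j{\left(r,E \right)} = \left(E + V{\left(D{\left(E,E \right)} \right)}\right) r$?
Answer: $2 \sqrt{118497} \approx 688.47$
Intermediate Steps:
$D{\left(Z,s \right)} = 2$
$V{\left(f \right)} = -1 + f$
$j{\left(r,E \right)} = r \left(1 + E\right)$ ($j{\left(r,E \right)} = \left(E + \left(-1 + 2\right)\right) r = \left(E + 1\right) r = \left(1 + E\right) r = r \left(1 + E\right)$)
$\sqrt{\left(\left(j{\left(-279,-112 \right)} + 1001\right) + 113951\right) + 328067} = \sqrt{\left(\left(- 279 \left(1 - 112\right) + 1001\right) + 113951\right) + 328067} = \sqrt{\left(\left(\left(-279\right) \left(-111\right) + 1001\right) + 113951\right) + 328067} = \sqrt{\left(\left(30969 + 1001\right) + 113951\right) + 328067} = \sqrt{\left(31970 + 113951\right) + 328067} = \sqrt{145921 + 328067} = \sqrt{473988} = 2 \sqrt{118497}$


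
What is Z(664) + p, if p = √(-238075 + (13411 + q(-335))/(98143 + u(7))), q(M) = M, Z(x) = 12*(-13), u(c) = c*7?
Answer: -156 + I*√99352451127/646 ≈ -156.0 + 487.93*I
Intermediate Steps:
u(c) = 7*c
Z(x) = -156
p = I*√99352451127/646 (p = √(-238075 + (13411 - 335)/(98143 + 7*7)) = √(-238075 + 13076/(98143 + 49)) = √(-238075 + 13076/98192) = √(-238075 + 13076*(1/98192)) = √(-238075 + 3269/24548) = √(-5844261831/24548) = I*√99352451127/646 ≈ 487.93*I)
Z(664) + p = -156 + I*√99352451127/646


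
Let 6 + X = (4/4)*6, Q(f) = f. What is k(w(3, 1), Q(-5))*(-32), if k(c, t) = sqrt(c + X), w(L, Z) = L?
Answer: -32*sqrt(3) ≈ -55.426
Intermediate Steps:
X = 0 (X = -6 + (4/4)*6 = -6 + (4*(1/4))*6 = -6 + 1*6 = -6 + 6 = 0)
k(c, t) = sqrt(c) (k(c, t) = sqrt(c + 0) = sqrt(c))
k(w(3, 1), Q(-5))*(-32) = sqrt(3)*(-32) = -32*sqrt(3)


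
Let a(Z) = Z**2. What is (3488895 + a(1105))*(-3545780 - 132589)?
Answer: -17324823720480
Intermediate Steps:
(3488895 + a(1105))*(-3545780 - 132589) = (3488895 + 1105**2)*(-3545780 - 132589) = (3488895 + 1221025)*(-3678369) = 4709920*(-3678369) = -17324823720480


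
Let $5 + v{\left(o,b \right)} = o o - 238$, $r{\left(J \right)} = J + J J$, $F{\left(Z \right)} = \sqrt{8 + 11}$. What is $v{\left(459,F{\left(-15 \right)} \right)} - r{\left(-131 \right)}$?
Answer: $193408$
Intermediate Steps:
$F{\left(Z \right)} = \sqrt{19}$
$r{\left(J \right)} = J + J^{2}$
$v{\left(o,b \right)} = -243 + o^{2}$ ($v{\left(o,b \right)} = -5 + \left(o o - 238\right) = -5 + \left(o^{2} - 238\right) = -5 + \left(-238 + o^{2}\right) = -243 + o^{2}$)
$v{\left(459,F{\left(-15 \right)} \right)} - r{\left(-131 \right)} = \left(-243 + 459^{2}\right) - - 131 \left(1 - 131\right) = \left(-243 + 210681\right) - \left(-131\right) \left(-130\right) = 210438 - 17030 = 193408$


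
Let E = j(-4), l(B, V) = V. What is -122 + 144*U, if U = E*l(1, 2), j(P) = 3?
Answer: 742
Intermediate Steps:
E = 3
U = 6 (U = 3*2 = 6)
-122 + 144*U = -122 + 144*6 = -122 + 864 = 742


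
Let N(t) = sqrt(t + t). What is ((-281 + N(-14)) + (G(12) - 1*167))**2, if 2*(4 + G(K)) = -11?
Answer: 837113/4 - 1830*I*sqrt(7) ≈ 2.0928e+5 - 4841.7*I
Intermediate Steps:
G(K) = -19/2 (G(K) = -4 + (1/2)*(-11) = -4 - 11/2 = -19/2)
N(t) = sqrt(2)*sqrt(t) (N(t) = sqrt(2*t) = sqrt(2)*sqrt(t))
((-281 + N(-14)) + (G(12) - 1*167))**2 = ((-281 + sqrt(2)*sqrt(-14)) + (-19/2 - 1*167))**2 = ((-281 + sqrt(2)*(I*sqrt(14))) + (-19/2 - 167))**2 = ((-281 + 2*I*sqrt(7)) - 353/2)**2 = (-915/2 + 2*I*sqrt(7))**2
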